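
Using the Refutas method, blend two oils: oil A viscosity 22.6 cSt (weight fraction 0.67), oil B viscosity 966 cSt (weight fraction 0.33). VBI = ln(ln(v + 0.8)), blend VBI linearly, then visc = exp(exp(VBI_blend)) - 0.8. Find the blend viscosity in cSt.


Refutas method: VBN_i = 14.534*ln(ln(visc_i + 0.8)) + 10.975, blended linearly by mass fraction; since VBN is linear in VBI_i = ln(ln(visc_i + 0.8)) and the fractions sum to 1, blend VBI directly: visc = exp(exp(VBI_blend)) - 0.8
VBI_1 = ln(ln(22.6 + 0.8)) = 1.14827
VBI_2 = ln(ln(966 + 0.8)) = 1.92774
VBI_blend = 0.67 * 1.14827 + 0.33 * 1.92774 = 1.4055
visc_blend = exp(exp(1.4055)) - 0.8 = 58.20

58.20 cSt


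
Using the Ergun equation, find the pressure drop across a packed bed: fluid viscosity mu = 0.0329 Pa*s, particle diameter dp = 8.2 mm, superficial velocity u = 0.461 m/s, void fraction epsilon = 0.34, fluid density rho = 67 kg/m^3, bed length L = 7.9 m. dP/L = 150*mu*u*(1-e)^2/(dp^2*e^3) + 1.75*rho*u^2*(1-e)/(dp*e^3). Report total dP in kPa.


dp = 8.2 mm = 0.0082 m
Viscous term = 150*0.0329*0.461*(1-0.34)^2 / (0.0082^2*0.34^3) = 374983
Inertial term = 1.75*67*0.461^2*(1-0.34) / (0.0082*0.34^3) = 51027.9
dP/L = 374983 + 51027.9 = 426011 Pa/m
dP = 426011 * 7.9 / 1000 = 3365 kPa

3365 kPa


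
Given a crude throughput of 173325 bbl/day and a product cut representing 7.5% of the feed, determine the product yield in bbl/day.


Crude throughput = 173325 bbl/day
Fraction yield = 7.5%
yield = throughput * fraction / 100
yield = 173325 * 7.5 / 100 = 12999.375

12999.375 bbl/day


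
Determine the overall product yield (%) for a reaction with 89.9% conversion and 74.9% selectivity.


Overall yield = conversion (%) * selectivity (%) / 100
Conversion = 89.9%, Selectivity = 74.9%
Y = 89.9 * 74.9 / 100
= 67.3351 %

67.3351 %


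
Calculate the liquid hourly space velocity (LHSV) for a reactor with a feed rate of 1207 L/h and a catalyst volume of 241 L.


LHSV = volumetric feed rate / catalyst volume
= 1207 L/h / 241 L
= 5.008 h^-1

5.008 h^-1


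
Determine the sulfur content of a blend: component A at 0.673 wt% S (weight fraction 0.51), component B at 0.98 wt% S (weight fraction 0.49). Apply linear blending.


Linear sulfur blending: S_blend = x1*S1 + x2*S2
Contribution 1: 0.51 * 0.673 = 0.34323 wt%
Contribution 2: 0.49 * 0.98 = 0.4802 wt%
S_blend = 0.34323 + 0.4802 = 0.82343

0.82343 wt%


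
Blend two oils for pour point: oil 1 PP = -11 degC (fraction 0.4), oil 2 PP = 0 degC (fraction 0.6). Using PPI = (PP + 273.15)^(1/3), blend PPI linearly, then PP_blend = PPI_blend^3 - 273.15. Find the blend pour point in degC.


PPI_1 = (-11 + 273.15)^(1/3) = 6.400049
PPI_2 = (0 + 273.15)^(1/3) = 6.488342
PPI_blend = 0.4 * 6.400049 + 0.6 * 6.488342 = 6.453025
PP_blend = 6.453025^3 - 273.15 = 268.7138 - 273.15 = -4.44

-4.44 degC


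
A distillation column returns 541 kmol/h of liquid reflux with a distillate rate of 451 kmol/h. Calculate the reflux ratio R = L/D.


Reflux ratio definition: R = L / D (liquid returned / distillate withdrawn)
L = 541 kmol/h, D = 451 kmol/h
R = 541 / 451 = 1.200

1.200


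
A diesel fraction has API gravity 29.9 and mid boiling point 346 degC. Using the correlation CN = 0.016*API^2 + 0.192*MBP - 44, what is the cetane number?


CN = 0.016 * 29.9^2 + 0.192 * 346 - 44
CN = 14.30416 + 66.432 - 44 = 36.73616

36.73616


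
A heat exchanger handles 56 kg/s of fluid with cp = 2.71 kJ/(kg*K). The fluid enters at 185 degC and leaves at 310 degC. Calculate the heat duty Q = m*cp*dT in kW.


Q = m_dot * cp * delta_T
delta_T = 310 - 185 = 125 K
Q = 56 * 2.71 * 125
= 151.76 * 125
= 18970 kW

18970 kW


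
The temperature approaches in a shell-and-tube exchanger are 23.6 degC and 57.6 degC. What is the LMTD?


LMTD = (dT1 - dT2) / ln(dT1/dT2)
= (23.6 - 57.6) / ln(23.6 / 57.6) = -34 / -0.892276 = 38.10

38.10 degC


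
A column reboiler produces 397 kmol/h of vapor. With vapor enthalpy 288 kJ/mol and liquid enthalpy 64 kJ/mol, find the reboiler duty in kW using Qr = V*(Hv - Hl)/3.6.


Qr = 397 * (288 - 64) / 3.6 = 397 * 224 / 3.6 = 24700

24700 kW


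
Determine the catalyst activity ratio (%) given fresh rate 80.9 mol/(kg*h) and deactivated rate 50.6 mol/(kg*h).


Activity (%) = (rate_used / rate_fresh) * 100
rate_used = 50.6, rate_fresh = 80.9
= (50.6 / 80.9) * 100
= 0.6255 * 100 = 62.55

62.55 %


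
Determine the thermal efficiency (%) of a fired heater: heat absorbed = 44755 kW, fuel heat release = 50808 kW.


Furnace efficiency = Q_absorbed / Q_fuel * 100
= 44755 / 50808 * 100 = 88.09

88.09 %


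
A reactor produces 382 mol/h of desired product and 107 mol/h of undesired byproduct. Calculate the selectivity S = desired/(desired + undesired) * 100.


Selectivity = desired / (desired + undesired) * 100
Total products = 382 + 107 = 489 mol/h
S = 382 / 489 * 100
= 0.7812 * 100
= 78.12 %

78.12 %


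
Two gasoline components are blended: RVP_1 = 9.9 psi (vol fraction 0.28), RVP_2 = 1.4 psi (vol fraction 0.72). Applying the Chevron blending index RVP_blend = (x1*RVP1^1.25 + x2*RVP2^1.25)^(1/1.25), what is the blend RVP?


Chevron index: RVP_blend = (sum xi*RVPi^1.25)^(1/1.25)
RVP^1.25 terms: 0.28 * 9.9^1.25 + 0.72 * 1.4^1.25 = 6.01348
RVP_blend = 6.01348^(1/1.25) = 4.200

4.200 psi


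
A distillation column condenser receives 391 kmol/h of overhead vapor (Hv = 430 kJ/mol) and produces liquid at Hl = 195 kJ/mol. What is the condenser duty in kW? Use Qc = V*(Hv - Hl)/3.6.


Qc = 391 * (430 - 195) / 3.6 = 391 * 235 / 3.6 = 25520

25520 kW


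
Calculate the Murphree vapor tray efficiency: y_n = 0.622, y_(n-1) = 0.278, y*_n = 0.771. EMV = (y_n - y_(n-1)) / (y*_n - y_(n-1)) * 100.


Murphree vapor efficiency: EMV = (y_n - y_(n-1)) / (y*_n - y_(n-1)) * 100
EMV = (0.622 - 0.278) / (0.771 - 0.278) * 100 = 0.344 / 0.493 * 100 = 69.78

69.78 %


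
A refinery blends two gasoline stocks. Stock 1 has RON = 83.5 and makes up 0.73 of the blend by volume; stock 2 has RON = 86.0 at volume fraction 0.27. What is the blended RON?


Linear blending: RON_blend = sum(vi * RONi)
Contribution 1: 0.73 * 83.5 = 60.955
Contribution 2: 0.27 * 86.0 = 23.22
RON_blend = 60.955 + 23.22 = 84.175

84.175


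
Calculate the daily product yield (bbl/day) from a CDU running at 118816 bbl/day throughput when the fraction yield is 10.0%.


Crude throughput = 118816 bbl/day
Fraction yield = 10.0%
yield = throughput * fraction / 100
yield = 118816 * 10.0 / 100 = 11881.6

11881.6 bbl/day


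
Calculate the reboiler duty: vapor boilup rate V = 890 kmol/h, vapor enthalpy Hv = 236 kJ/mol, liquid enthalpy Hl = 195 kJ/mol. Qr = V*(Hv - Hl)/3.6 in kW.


Qr = 890 * (236 - 195) / 3.6 = 890 * 41 / 3.6 = 10140

10140 kW


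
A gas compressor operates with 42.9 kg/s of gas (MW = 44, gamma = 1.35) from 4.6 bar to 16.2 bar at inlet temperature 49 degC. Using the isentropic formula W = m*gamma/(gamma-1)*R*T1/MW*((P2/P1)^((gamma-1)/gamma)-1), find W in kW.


Isentropic work: W = m*(gamma/(gamma-1))*(R*T1/MW)*((P2/P1)^((gamma-1)/gamma) - 1)
T1 = 49 + 273.15 = 322.15 K
Pressure ratio = 16.2 / 4.6 = 3.52174
Exponent = (1.35 - 1)/1.35 = 0.259259
(P2/P1)^exp - 1 = 3.52174^0.259259 - 1 = 0.385963
W = 42.9 * 1.35 / 0.35 * 8.314 * 322.15 / 44 * 0.385963 = 3888

3888 kW


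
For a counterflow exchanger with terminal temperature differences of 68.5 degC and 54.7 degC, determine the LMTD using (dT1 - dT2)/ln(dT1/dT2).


LMTD = (dT1 - dT2) / ln(dT1/dT2)
= (68.5 - 54.7) / ln(68.5 / 54.7) = 13.8 / 0.22497 = 61.34

61.34 degC


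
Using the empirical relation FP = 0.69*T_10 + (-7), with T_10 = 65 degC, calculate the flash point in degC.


FP = 0.69 * 65 + (-7) = 37.85

37.85 degC


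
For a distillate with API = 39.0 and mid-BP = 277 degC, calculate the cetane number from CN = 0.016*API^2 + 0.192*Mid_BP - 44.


CN = 0.016 * 39.0^2 + 0.192 * 277 - 44
CN = 24.336 + 53.184 - 44 = 33.52

33.52


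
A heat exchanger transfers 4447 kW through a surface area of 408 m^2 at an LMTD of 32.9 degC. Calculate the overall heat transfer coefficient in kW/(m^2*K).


From Q = U*A*LMTD, U = Q / (A * LMTD)
U = 4447 / (408 * 32.9) = 4447 / 13423.2 = 0.3313

0.3313 kW/(m^2*K)


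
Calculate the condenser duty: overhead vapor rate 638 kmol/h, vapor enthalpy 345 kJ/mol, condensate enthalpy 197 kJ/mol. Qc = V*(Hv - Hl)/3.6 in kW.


Qc = 638 * (345 - 197) / 3.6 = 638 * 148 / 3.6 = 26230

26230 kW


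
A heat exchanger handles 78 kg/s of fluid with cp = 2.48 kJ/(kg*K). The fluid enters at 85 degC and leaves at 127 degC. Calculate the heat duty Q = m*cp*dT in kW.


Q = m_dot * cp * delta_T
delta_T = 127 - 85 = 42 K
Q = 78 * 2.48 * 42
= 193.44 * 42
= 8124.48 kW

8124.48 kW


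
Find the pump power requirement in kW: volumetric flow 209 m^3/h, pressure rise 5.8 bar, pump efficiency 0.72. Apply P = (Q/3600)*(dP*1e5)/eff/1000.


Q = 209 / 3600 = 0.0580556 m^3/s
P = 0.0580556 * (5.8 * 1e5) / 0.72 / 1000 = 46.77

46.77 kW


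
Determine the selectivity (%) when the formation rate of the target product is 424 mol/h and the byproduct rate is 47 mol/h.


Selectivity = desired / (desired + undesired) * 100
Total products = 424 + 47 = 471 mol/h
S = 424 / 471 * 100
= 0.9002 * 100
= 90.02 %

90.02 %


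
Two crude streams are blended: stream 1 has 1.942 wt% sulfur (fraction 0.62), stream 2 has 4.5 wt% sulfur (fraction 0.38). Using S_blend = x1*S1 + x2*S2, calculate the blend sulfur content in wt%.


Linear sulfur blending: S_blend = x1*S1 + x2*S2
Contribution 1: 0.62 * 1.942 = 1.20404 wt%
Contribution 2: 0.38 * 4.5 = 1.71 wt%
S_blend = 1.20404 + 1.71 = 2.91404

2.91404 wt%


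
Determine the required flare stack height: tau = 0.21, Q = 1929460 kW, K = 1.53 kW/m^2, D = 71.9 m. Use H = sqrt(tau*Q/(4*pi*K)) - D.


tau*Q/(4*pi*K) = 0.21 * 1929460 / (4 * pi * 1.53) = 21074.3
sqrt(21074.3) = 145.17
H = 145.17 - 71.9 = 73.27

73.27 m


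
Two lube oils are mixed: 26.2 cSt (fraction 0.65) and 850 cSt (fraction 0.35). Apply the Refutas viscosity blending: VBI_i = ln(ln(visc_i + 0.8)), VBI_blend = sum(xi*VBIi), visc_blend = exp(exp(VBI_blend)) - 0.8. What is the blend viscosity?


Refutas method: VBN_i = 14.534*ln(ln(visc_i + 0.8)) + 10.975, blended linearly by mass fraction; since VBN is linear in VBI_i = ln(ln(visc_i + 0.8)) and the fractions sum to 1, blend VBI directly: visc = exp(exp(VBI_blend)) - 0.8
VBI_1 = ln(ln(26.2 + 0.8)) = 1.19266
VBI_2 = ln(ln(850 + 0.8)) = 1.90898
VBI_blend = 0.65 * 1.19266 + 0.35 * 1.90898 = 1.44337
visc_blend = exp(exp(1.44337)) - 0.8 = 68.26

68.26 cSt


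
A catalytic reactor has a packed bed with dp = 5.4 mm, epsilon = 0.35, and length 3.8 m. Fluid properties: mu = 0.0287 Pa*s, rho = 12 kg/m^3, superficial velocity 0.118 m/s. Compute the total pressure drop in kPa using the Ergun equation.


dp = 5.4 mm = 0.0054 m
Viscous term = 150*0.0287*0.118*(1-0.35)^2 / (0.0054^2*0.35^3) = 171668
Inertial term = 1.75*12*0.118^2*(1-0.35) / (0.0054*0.35^3) = 820.916
dP/L = 171668 + 820.916 = 172489 Pa/m
dP = 172489 * 3.8 / 1000 = 655.5 kPa

655.5 kPa


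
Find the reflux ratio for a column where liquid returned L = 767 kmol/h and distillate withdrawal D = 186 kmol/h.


Reflux ratio definition: R = L / D (liquid returned / distillate withdrawn)
L = 767 kmol/h, D = 186 kmol/h
R = 767 / 186 = 4.124

4.124


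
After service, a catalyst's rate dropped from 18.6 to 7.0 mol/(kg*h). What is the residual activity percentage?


Activity (%) = (rate_used / rate_fresh) * 100
rate_used = 7.0, rate_fresh = 18.6
= (7.0 / 18.6) * 100
= 0.3763 * 100 = 37.63

37.63 %


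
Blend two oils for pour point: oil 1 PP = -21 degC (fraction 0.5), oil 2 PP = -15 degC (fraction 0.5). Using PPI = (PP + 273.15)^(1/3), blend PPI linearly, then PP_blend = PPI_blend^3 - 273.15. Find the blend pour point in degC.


PPI_1 = (-21 + 273.15)^(1/3) = 6.317613
PPI_2 = (-15 + 273.15)^(1/3) = 6.36733
PPI_blend = 0.5 * 6.317613 + 0.5 * 6.36733 = 6.342472
PP_blend = 6.342472^3 - 273.15 = 255.1383 - 273.15 = -18.01

-18.01 degC


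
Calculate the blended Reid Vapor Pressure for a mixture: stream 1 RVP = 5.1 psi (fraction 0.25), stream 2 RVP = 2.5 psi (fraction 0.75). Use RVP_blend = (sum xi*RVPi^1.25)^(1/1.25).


Chevron index: RVP_blend = (sum xi*RVPi^1.25)^(1/1.25)
RVP^1.25 terms: 0.25 * 5.1^1.25 + 0.75 * 2.5^1.25 = 4.27372
RVP_blend = 4.27372^(1/1.25) = 3.196

3.196 psi


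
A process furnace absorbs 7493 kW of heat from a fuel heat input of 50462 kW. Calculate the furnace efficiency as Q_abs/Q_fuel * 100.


Furnace efficiency = Q_absorbed / Q_fuel * 100
= 7493 / 50462 * 100 = 14.85

14.85 %


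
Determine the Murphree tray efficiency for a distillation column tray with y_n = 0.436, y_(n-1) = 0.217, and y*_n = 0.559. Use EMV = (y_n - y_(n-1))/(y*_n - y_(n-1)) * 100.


Murphree vapor efficiency: EMV = (y_n - y_(n-1)) / (y*_n - y_(n-1)) * 100
EMV = (0.436 - 0.217) / (0.559 - 0.217) * 100 = 0.219 / 0.342 * 100 = 64.04

64.04 %


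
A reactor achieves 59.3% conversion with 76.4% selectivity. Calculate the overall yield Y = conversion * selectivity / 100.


Overall yield = conversion (%) * selectivity (%) / 100
Conversion = 59.3%, Selectivity = 76.4%
Y = 59.3 * 76.4 / 100
= 45.3052 %

45.3052 %


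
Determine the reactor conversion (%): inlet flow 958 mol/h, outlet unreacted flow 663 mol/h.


X = (F_in - F_out) / F_in * 100
Moles reacted = 958 - 663 = 295
X = 295 / 958 * 100
= 0.3079 * 100
= 30.79 %

30.79 %


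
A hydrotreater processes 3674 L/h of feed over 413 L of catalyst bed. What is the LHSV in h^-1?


LHSV = volumetric feed rate / catalyst volume
= 3674 L/h / 413 L
= 8.896 h^-1

8.896 h^-1


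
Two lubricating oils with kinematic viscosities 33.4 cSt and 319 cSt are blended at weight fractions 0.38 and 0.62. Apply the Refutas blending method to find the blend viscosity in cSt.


Refutas method: VBN_i = 14.534*ln(ln(visc_i + 0.8)) + 10.975, blended linearly by mass fraction; since VBN is linear in VBI_i = ln(ln(visc_i + 0.8)) and the fractions sum to 1, blend VBI directly: visc = exp(exp(VBI_blend)) - 0.8
VBI_1 = ln(ln(33.4 + 0.8)) = 1.26193
VBI_2 = ln(ln(319 + 0.8)) = 1.75227
VBI_blend = 0.38 * 1.26193 + 0.62 * 1.75227 = 1.56594
visc_blend = exp(exp(1.56594)) - 0.8 = 119.2

119.2 cSt


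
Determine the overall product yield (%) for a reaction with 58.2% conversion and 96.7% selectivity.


Overall yield = conversion (%) * selectivity (%) / 100
Conversion = 58.2%, Selectivity = 96.7%
Y = 58.2 * 96.7 / 100
= 56.2794 %

56.2794 %


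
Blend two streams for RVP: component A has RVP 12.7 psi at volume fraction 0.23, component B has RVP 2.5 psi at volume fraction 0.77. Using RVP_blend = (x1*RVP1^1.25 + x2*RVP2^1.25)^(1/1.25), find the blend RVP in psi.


Chevron index: RVP_blend = (sum xi*RVPi^1.25)^(1/1.25)
RVP^1.25 terms: 0.23 * 12.7^1.25 + 0.77 * 2.5^1.25 = 7.93476
RVP_blend = 7.93476^(1/1.25) = 5.244

5.244 psi


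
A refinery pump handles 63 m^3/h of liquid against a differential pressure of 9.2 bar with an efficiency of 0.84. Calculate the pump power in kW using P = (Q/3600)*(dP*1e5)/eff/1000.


Q = 63 / 3600 = 0.0175 m^3/s
P = 0.0175 * (9.2 * 1e5) / 0.84 / 1000 = 19.17

19.17 kW


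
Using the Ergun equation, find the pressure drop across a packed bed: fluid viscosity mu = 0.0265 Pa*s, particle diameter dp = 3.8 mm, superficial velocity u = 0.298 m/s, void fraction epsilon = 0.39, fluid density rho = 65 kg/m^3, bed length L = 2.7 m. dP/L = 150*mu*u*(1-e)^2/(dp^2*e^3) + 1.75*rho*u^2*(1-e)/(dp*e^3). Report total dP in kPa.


dp = 3.8 mm = 0.0038 m
Viscous term = 150*0.0265*0.298*(1-0.39)^2 / (0.0038^2*0.39^3) = 514579
Inertial term = 1.75*65*0.298^2*(1-0.39) / (0.0038*0.39^3) = 27336.1
dP/L = 514579 + 27336.1 = 541915 Pa/m
dP = 541915 * 2.7 / 1000 = 1463 kPa

1463 kPa


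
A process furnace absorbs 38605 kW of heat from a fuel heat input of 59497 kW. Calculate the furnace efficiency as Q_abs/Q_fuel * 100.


Furnace efficiency = Q_absorbed / Q_fuel * 100
= 38605 / 59497 * 100 = 64.89

64.89 %


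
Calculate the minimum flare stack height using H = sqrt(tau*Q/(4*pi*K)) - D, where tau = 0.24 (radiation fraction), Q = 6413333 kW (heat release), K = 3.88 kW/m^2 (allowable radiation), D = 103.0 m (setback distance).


tau*Q/(4*pi*K) = 0.24 * 6413333 / (4 * pi * 3.88) = 31568.5
sqrt(31568.5) = 177.675
H = 177.675 - 103.0 = 74.68

74.68 m


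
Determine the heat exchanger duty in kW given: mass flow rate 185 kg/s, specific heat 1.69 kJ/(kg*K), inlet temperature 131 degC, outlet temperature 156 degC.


Q = m_dot * cp * delta_T
delta_T = 156 - 131 = 25 K
Q = 185 * 1.69 * 25
= 312.65 * 25
= 7816.25 kW

7816.25 kW


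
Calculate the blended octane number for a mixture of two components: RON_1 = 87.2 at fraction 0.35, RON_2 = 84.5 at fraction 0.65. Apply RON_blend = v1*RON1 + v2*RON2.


Linear blending: RON_blend = sum(vi * RONi)
Contribution 1: 0.35 * 87.2 = 30.52
Contribution 2: 0.65 * 84.5 = 54.925
RON_blend = 30.52 + 54.925 = 85.445

85.445


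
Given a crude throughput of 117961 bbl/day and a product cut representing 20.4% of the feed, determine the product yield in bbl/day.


Crude throughput = 117961 bbl/day
Fraction yield = 20.4%
yield = throughput * fraction / 100
yield = 117961 * 20.4 / 100 = 24064.044

24064.044 bbl/day


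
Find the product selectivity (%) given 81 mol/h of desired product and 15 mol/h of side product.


Selectivity = desired / (desired + undesired) * 100
Total products = 81 + 15 = 96 mol/h
S = 81 / 96 * 100
= 0.8438 * 100
= 84.38 %

84.38 %


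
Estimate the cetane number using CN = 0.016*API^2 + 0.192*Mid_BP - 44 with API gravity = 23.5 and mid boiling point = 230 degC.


CN = 0.016 * 23.5^2 + 0.192 * 230 - 44
CN = 8.836 + 44.16 - 44 = 8.996

8.996


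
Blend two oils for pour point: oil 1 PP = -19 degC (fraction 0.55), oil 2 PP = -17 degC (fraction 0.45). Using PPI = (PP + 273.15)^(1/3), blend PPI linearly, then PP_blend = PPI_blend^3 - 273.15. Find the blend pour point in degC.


PPI_1 = (-19 + 273.15)^(1/3) = 6.334272
PPI_2 = (-17 + 273.15)^(1/3) = 6.350844
PPI_blend = 0.55 * 6.334272 + 0.45 * 6.350844 = 6.341729
PP_blend = 6.341729^3 - 273.15 = 255.0487 - 273.15 = -18.1

-18.1 degC


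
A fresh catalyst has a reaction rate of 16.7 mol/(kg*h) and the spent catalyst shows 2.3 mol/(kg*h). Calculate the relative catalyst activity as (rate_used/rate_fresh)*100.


Activity (%) = (rate_used / rate_fresh) * 100
rate_used = 2.3, rate_fresh = 16.7
= (2.3 / 16.7) * 100
= 0.1377 * 100 = 13.77

13.77 %


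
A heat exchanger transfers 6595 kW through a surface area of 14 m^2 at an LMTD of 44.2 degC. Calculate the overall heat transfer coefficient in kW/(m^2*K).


From Q = U*A*LMTD, U = Q / (A * LMTD)
U = 6595 / (14 * 44.2) = 6595 / 618.8 = 10.66

10.66 kW/(m^2*K)


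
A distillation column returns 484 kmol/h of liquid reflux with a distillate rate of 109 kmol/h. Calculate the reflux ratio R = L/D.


Reflux ratio definition: R = L / D (liquid returned / distillate withdrawn)
L = 484 kmol/h, D = 109 kmol/h
R = 484 / 109 = 4.440

4.440


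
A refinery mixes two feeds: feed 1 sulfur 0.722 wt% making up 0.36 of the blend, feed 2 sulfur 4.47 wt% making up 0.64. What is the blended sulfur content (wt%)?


Linear sulfur blending: S_blend = x1*S1 + x2*S2
Contribution 1: 0.36 * 0.722 = 0.25992 wt%
Contribution 2: 0.64 * 4.47 = 2.8608 wt%
S_blend = 0.25992 + 2.8608 = 3.12072

3.12072 wt%


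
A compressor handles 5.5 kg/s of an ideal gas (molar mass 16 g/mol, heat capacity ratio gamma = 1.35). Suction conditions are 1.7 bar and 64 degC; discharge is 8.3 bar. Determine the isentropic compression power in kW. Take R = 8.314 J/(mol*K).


Isentropic work: W = m*(gamma/(gamma-1))*(R*T1/MW)*((P2/P1)^((gamma-1)/gamma) - 1)
T1 = 64 + 273.15 = 337.15 K
Pressure ratio = 8.3 / 1.7 = 4.88235
Exponent = (1.35 - 1)/1.35 = 0.259259
(P2/P1)^exp - 1 = 4.88235^0.259259 - 1 = 0.508458
W = 5.5 * 1.35 / 0.35 * 8.314 * 337.15 / 16 * 0.508458 = 1890

1890 kW


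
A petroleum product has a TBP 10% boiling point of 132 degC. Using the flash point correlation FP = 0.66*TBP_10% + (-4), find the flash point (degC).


FP = 0.66 * 132 + (-4) = 83.12

83.12 degC


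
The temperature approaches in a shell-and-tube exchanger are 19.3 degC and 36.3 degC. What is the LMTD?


LMTD = (dT1 - dT2) / ln(dT1/dT2)
= (19.3 - 36.3) / ln(19.3 / 36.3) = -17 / -0.631713 = 26.91

26.91 degC


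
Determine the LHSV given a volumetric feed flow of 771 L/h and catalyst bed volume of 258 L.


LHSV = volumetric feed rate / catalyst volume
= 771 L/h / 258 L
= 2.988 h^-1

2.988 h^-1


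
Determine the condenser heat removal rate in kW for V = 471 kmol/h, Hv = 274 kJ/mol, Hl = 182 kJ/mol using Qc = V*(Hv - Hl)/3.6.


Qc = 471 * (274 - 182) / 3.6 = 471 * 92 / 3.6 = 12040

12040 kW


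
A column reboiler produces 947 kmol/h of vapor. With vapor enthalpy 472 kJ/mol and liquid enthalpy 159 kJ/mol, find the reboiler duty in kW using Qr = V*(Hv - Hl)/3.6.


Qr = 947 * (472 - 159) / 3.6 = 947 * 313 / 3.6 = 82340

82340 kW


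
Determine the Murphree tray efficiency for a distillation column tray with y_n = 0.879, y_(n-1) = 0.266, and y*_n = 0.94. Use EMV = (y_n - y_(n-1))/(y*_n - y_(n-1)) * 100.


Murphree vapor efficiency: EMV = (y_n - y_(n-1)) / (y*_n - y_(n-1)) * 100
EMV = (0.879 - 0.266) / (0.94 - 0.266) * 100 = 0.613 / 0.674 * 100 = 90.95

90.95 %


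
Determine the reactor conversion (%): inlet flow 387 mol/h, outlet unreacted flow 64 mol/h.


X = (F_in - F_out) / F_in * 100
Moles reacted = 387 - 64 = 323
X = 323 / 387 * 100
= 0.8346 * 100
= 83.46 %

83.46 %


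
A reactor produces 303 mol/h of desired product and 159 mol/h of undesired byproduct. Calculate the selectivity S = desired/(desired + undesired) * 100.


Selectivity = desired / (desired + undesired) * 100
Total products = 303 + 159 = 462 mol/h
S = 303 / 462 * 100
= 0.6558 * 100
= 65.58 %

65.58 %


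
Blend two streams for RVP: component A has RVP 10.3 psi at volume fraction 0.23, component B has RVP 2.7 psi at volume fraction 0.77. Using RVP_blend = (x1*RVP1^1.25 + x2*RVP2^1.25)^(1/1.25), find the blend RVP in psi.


Chevron index: RVP_blend = (sum xi*RVPi^1.25)^(1/1.25)
RVP^1.25 terms: 0.23 * 10.3^1.25 + 0.77 * 2.7^1.25 = 6.90898
RVP_blend = 6.90898^(1/1.25) = 4.694

4.694 psi


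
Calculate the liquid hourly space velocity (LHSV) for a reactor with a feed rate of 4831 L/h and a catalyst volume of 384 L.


LHSV = volumetric feed rate / catalyst volume
= 4831 L/h / 384 L
= 12.58 h^-1

12.58 h^-1


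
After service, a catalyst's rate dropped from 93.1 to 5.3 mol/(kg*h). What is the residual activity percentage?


Activity (%) = (rate_used / rate_fresh) * 100
rate_used = 5.3, rate_fresh = 93.1
= (5.3 / 93.1) * 100
= 0.05693 * 100 = 5.693

5.693 %


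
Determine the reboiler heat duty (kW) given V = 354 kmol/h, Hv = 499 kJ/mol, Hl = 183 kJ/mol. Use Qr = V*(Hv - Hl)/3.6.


Qr = 354 * (499 - 183) / 3.6 = 354 * 316 / 3.6 = 31070

31070 kW


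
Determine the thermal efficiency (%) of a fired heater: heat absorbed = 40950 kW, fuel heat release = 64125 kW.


Furnace efficiency = Q_absorbed / Q_fuel * 100
= 40950 / 64125 * 100 = 63.86

63.86 %


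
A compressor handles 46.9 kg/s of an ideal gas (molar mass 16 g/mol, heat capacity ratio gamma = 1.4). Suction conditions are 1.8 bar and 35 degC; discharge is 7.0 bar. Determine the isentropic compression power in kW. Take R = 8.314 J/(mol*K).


Isentropic work: W = m*(gamma/(gamma-1))*(R*T1/MW)*((P2/P1)^((gamma-1)/gamma) - 1)
T1 = 35 + 273.15 = 308.15 K
Pressure ratio = 7.0 / 1.8 = 3.88889
Exponent = (1.4 - 1)/1.4 = 0.285714
(P2/P1)^exp - 1 = 3.88889^0.285714 - 1 = 0.474081
W = 46.9 * 1.4 / 0.4 * 8.314 * 308.15 / 16 * 0.474081 = 12460

12460 kW


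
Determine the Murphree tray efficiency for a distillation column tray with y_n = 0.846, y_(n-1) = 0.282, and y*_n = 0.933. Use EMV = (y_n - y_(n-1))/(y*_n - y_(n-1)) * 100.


Murphree vapor efficiency: EMV = (y_n - y_(n-1)) / (y*_n - y_(n-1)) * 100
EMV = (0.846 - 0.282) / (0.933 - 0.282) * 100 = 0.564 / 0.651 * 100 = 86.64

86.64 %


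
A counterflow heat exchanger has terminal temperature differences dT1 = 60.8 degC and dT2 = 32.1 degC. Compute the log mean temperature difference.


LMTD = (dT1 - dT2) / ln(dT1/dT2)
= (60.8 - 32.1) / ln(60.8 / 32.1) = 28.7 / 0.638734 = 44.93

44.93 degC


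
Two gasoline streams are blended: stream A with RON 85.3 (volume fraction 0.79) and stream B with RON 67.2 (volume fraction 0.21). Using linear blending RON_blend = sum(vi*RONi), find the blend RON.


Linear blending: RON_blend = sum(vi * RONi)
Contribution 1: 0.79 * 85.3 = 67.387
Contribution 2: 0.21 * 67.2 = 14.112
RON_blend = 67.387 + 14.112 = 81.499

81.499


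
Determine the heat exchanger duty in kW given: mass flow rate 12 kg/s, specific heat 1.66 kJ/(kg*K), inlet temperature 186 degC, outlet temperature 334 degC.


Q = m_dot * cp * delta_T
delta_T = 334 - 186 = 148 K
Q = 12 * 1.66 * 148
= 19.92 * 148
= 2948.16 kW

2948.16 kW


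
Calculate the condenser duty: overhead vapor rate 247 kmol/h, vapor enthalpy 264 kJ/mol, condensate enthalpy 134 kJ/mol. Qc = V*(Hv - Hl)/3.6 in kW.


Qc = 247 * (264 - 134) / 3.6 = 247 * 130 / 3.6 = 8919

8919 kW


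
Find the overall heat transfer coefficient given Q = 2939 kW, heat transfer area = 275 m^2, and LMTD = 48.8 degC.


From Q = U*A*LMTD, U = Q / (A * LMTD)
U = 2939 / (275 * 48.8) = 2939 / 13420 = 0.2190

0.2190 kW/(m^2*K)


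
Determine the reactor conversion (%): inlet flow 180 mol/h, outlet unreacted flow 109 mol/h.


X = (F_in - F_out) / F_in * 100
Moles reacted = 180 - 109 = 71
X = 71 / 180 * 100
= 0.3944 * 100
= 39.44 %

39.44 %


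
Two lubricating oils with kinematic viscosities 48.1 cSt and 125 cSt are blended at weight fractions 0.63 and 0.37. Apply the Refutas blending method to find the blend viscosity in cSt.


Refutas method: VBN_i = 14.534*ln(ln(visc_i + 0.8)) + 10.975, blended linearly by mass fraction; since VBN is linear in VBI_i = ln(ln(visc_i + 0.8)) and the fractions sum to 1, blend VBI directly: visc = exp(exp(VBI_blend)) - 0.8
VBI_1 = ln(ln(48.1 + 0.8)) = 1.35835
VBI_2 = ln(ln(125 + 0.8)) = 1.57582
VBI_blend = 0.63 * 1.35835 + 0.37 * 1.57582 = 1.43881
visc_blend = exp(exp(1.43881)) - 0.8 = 66.94

66.94 cSt


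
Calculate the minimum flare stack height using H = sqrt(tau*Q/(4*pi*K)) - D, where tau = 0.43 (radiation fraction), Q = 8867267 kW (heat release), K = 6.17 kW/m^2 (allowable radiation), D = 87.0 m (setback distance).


tau*Q/(4*pi*K) = 0.43 * 8867267 / (4 * pi * 6.17) = 49177.1
sqrt(49177.1) = 221.759
H = 221.759 - 87.0 = 134.8

134.8 m


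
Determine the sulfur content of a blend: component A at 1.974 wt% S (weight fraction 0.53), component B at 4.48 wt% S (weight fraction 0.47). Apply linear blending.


Linear sulfur blending: S_blend = x1*S1 + x2*S2
Contribution 1: 0.53 * 1.974 = 1.04622 wt%
Contribution 2: 0.47 * 4.48 = 2.1056 wt%
S_blend = 1.04622 + 2.1056 = 3.15182

3.15182 wt%


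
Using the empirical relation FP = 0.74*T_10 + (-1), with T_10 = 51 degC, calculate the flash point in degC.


FP = 0.74 * 51 + (-1) = 36.74

36.74 degC


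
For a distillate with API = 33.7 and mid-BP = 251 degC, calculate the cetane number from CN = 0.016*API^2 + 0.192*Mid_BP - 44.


CN = 0.016 * 33.7^2 + 0.192 * 251 - 44
CN = 18.17104 + 48.192 - 44 = 22.36304

22.36304


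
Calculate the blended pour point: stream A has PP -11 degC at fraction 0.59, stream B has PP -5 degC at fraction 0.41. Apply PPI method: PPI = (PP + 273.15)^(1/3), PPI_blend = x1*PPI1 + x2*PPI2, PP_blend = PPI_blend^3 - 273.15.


PPI_1 = (-11 + 273.15)^(1/3) = 6.400049
PPI_2 = (-5 + 273.15)^(1/3) = 6.448508
PPI_blend = 0.59 * 6.400049 + 0.41 * 6.448508 = 6.419917
PP_blend = 6.419917^3 - 273.15 = 264.599 - 273.15 = -8.55

-8.55 degC


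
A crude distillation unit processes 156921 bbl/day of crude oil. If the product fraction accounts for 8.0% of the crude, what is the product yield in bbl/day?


Crude throughput = 156921 bbl/day
Fraction yield = 8.0%
yield = throughput * fraction / 100
yield = 156921 * 8.0 / 100 = 12553.68

12553.68 bbl/day


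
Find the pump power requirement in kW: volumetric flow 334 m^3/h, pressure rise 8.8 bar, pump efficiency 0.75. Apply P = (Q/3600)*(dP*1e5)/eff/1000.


Q = 334 / 3600 = 0.0927778 m^3/s
P = 0.0927778 * (8.8 * 1e5) / 0.75 / 1000 = 108.9

108.9 kW


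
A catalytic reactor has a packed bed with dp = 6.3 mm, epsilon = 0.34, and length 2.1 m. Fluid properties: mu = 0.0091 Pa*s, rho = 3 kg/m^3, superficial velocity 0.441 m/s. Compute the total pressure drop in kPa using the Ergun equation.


dp = 6.3 mm = 0.0063 m
Viscous term = 150*0.0091*0.441*(1-0.34)^2 / (0.0063^2*0.34^3) = 168090
Inertial term = 1.75*3*0.441^2*(1-0.34) / (0.0063*0.34^3) = 2721.47
dP/L = 168090 + 2721.47 = 170811 Pa/m
dP = 170811 * 2.1 / 1000 = 358.7 kPa

358.7 kPa


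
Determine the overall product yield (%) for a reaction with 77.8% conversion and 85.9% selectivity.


Overall yield = conversion (%) * selectivity (%) / 100
Conversion = 77.8%, Selectivity = 85.9%
Y = 77.8 * 85.9 / 100
= 66.8302 %

66.8302 %


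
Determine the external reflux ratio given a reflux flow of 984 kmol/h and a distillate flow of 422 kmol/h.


Reflux ratio definition: R = L / D (liquid returned / distillate withdrawn)
L = 984 kmol/h, D = 422 kmol/h
R = 984 / 422 = 2.332

2.332


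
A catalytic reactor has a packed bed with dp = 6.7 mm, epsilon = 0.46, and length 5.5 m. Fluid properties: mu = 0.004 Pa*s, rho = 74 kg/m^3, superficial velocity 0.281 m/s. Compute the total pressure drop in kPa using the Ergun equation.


dp = 6.7 mm = 0.0067 m
Viscous term = 150*0.004*0.281*(1-0.46)^2 / (0.0067^2*0.46^3) = 11251.8
Inertial term = 1.75*74*0.281^2*(1-0.46) / (0.0067*0.46^3) = 8466.97
dP/L = 11251.8 + 8466.97 = 19718.8 Pa/m
dP = 19718.8 * 5.5 / 1000 = 108.5 kPa

108.5 kPa


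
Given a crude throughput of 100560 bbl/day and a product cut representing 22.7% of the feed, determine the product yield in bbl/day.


Crude throughput = 100560 bbl/day
Fraction yield = 22.7%
yield = throughput * fraction / 100
yield = 100560 * 22.7 / 100 = 22827.12

22827.12 bbl/day


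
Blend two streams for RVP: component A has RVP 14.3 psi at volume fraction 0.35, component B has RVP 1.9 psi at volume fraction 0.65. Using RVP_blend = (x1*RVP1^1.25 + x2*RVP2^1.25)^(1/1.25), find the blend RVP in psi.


Chevron index: RVP_blend = (sum xi*RVPi^1.25)^(1/1.25)
RVP^1.25 terms: 0.35 * 14.3^1.25 + 0.65 * 1.9^1.25 = 11.1828
RVP_blend = 11.1828^(1/1.25) = 6.900

6.900 psi


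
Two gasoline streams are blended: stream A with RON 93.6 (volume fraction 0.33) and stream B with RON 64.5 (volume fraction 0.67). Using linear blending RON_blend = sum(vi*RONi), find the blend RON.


Linear blending: RON_blend = sum(vi * RONi)
Contribution 1: 0.33 * 93.6 = 30.888
Contribution 2: 0.67 * 64.5 = 43.215
RON_blend = 30.888 + 43.215 = 74.103

74.103


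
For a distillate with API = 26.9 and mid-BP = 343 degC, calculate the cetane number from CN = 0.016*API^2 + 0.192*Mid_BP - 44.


CN = 0.016 * 26.9^2 + 0.192 * 343 - 44
CN = 11.57776 + 65.856 - 44 = 33.43376

33.43376


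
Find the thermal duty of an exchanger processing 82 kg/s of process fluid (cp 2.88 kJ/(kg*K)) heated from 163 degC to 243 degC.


Q = m_dot * cp * delta_T
delta_T = 243 - 163 = 80 K
Q = 82 * 2.88 * 80
= 236.16 * 80
= 18892.8 kW

18892.8 kW


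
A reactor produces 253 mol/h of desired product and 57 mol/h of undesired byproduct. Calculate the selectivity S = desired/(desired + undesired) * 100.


Selectivity = desired / (desired + undesired) * 100
Total products = 253 + 57 = 310 mol/h
S = 253 / 310 * 100
= 0.8161 * 100
= 81.61 %

81.61 %


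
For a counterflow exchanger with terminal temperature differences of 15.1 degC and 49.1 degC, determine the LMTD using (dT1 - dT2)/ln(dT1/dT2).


LMTD = (dT1 - dT2) / ln(dT1/dT2)
= (15.1 - 49.1) / ln(15.1 / 49.1) = -34 / -1.17916 = 28.83

28.83 degC


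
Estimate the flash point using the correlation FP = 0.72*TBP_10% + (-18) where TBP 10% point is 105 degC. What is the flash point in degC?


FP = 0.72 * 105 + (-18) = 57.6

57.6 degC


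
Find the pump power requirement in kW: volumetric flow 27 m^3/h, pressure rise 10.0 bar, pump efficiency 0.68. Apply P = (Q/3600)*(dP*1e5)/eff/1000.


Q = 27 / 3600 = 0.0075 m^3/s
P = 0.0075 * (10.0 * 1e5) / 0.68 / 1000 = 11.03

11.03 kW


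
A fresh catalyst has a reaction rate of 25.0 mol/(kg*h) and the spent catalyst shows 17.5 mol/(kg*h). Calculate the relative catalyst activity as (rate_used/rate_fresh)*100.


Activity (%) = (rate_used / rate_fresh) * 100
rate_used = 17.5, rate_fresh = 25.0
= (17.5 / 25.0) * 100
= 0.7000 * 100 = 70.00

70.00 %


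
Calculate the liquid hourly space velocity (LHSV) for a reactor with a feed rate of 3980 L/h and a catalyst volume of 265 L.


LHSV = volumetric feed rate / catalyst volume
= 3980 L/h / 265 L
= 15.02 h^-1

15.02 h^-1


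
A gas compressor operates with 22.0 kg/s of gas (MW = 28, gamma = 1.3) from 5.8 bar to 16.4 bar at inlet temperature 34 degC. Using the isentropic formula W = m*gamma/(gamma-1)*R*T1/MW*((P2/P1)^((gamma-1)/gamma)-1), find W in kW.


Isentropic work: W = m*(gamma/(gamma-1))*(R*T1/MW)*((P2/P1)^((gamma-1)/gamma) - 1)
T1 = 34 + 273.15 = 307.15 K
Pressure ratio = 16.4 / 5.8 = 2.82759
Exponent = (1.3 - 1)/1.3 = 0.230769
(P2/P1)^exp - 1 = 2.82759^0.230769 - 1 = 0.27108
W = 22.0 * 1.3 / 0.3 * 8.314 * 307.15 / 28 * 0.27108 = 2357

2357 kW


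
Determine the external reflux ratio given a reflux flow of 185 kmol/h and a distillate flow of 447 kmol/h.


Reflux ratio definition: R = L / D (liquid returned / distillate withdrawn)
L = 185 kmol/h, D = 447 kmol/h
R = 185 / 447 = 0.4139

0.4139


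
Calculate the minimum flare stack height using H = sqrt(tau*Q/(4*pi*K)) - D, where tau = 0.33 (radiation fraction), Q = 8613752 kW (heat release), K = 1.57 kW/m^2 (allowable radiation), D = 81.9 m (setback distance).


tau*Q/(4*pi*K) = 0.33 * 8613752 / (4 * pi * 1.57) = 144078
sqrt(144078) = 379.576
H = 379.576 - 81.9 = 297.7

297.7 m


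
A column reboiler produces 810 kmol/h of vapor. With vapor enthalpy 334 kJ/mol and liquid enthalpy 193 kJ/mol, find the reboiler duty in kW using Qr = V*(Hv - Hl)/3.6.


Qr = 810 * (334 - 193) / 3.6 = 810 * 141 / 3.6 = 31720

31720 kW


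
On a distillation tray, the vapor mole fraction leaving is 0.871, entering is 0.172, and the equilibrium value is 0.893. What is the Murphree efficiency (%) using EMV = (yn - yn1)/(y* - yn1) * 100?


Murphree vapor efficiency: EMV = (y_n - y_(n-1)) / (y*_n - y_(n-1)) * 100
EMV = (0.871 - 0.172) / (0.893 - 0.172) * 100 = 0.699 / 0.721 * 100 = 96.95

96.95 %


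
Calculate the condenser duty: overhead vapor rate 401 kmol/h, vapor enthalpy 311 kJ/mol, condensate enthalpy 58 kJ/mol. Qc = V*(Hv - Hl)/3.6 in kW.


Qc = 401 * (311 - 58) / 3.6 = 401 * 253 / 3.6 = 28180

28180 kW


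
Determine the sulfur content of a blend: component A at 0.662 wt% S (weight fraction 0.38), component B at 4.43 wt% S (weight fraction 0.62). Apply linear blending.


Linear sulfur blending: S_blend = x1*S1 + x2*S2
Contribution 1: 0.38 * 0.662 = 0.25156 wt%
Contribution 2: 0.62 * 4.43 = 2.7466 wt%
S_blend = 0.25156 + 2.7466 = 2.99816

2.99816 wt%


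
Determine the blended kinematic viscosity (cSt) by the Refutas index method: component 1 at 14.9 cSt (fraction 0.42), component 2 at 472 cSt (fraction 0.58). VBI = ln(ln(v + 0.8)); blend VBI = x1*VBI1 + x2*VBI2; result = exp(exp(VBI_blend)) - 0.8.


Refutas method: VBN_i = 14.534*ln(ln(visc_i + 0.8)) + 10.975, blended linearly by mass fraction; since VBN is linear in VBI_i = ln(ln(visc_i + 0.8)) and the fractions sum to 1, blend VBI directly: visc = exp(exp(VBI_blend)) - 0.8
VBI_1 = ln(ln(14.9 + 0.8)) = 1.01293
VBI_2 = ln(ln(472 + 0.8)) = 1.81786
VBI_blend = 0.42 * 1.01293 + 0.58 * 1.81786 = 1.47979
visc_blend = exp(exp(1.47979)) - 0.8 = 80.00

80.00 cSt


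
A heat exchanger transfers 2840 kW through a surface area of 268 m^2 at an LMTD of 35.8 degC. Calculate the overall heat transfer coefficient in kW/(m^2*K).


From Q = U*A*LMTD, U = Q / (A * LMTD)
U = 2840 / (268 * 35.8) = 2840 / 9594.4 = 0.2960

0.2960 kW/(m^2*K)


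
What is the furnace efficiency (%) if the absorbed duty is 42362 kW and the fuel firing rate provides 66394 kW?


Furnace efficiency = Q_absorbed / Q_fuel * 100
= 42362 / 66394 * 100 = 63.80

63.80 %


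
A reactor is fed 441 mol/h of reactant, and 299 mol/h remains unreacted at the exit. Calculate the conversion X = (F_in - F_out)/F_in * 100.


X = (F_in - F_out) / F_in * 100
Moles reacted = 441 - 299 = 142
X = 142 / 441 * 100
= 0.3220 * 100
= 32.20 %

32.20 %


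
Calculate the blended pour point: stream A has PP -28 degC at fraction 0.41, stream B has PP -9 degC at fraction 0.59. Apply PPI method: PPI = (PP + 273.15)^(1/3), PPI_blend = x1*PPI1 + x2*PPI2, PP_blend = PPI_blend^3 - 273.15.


PPI_1 = (-28 + 273.15)^(1/3) = 6.258601
PPI_2 = (-9 + 273.15)^(1/3) = 6.416283
PPI_blend = 0.41 * 6.258601 + 0.59 * 6.416283 = 6.351633
PP_blend = 6.351633^3 - 273.15 = 256.2455 - 273.15 = -16.9

-16.9 degC


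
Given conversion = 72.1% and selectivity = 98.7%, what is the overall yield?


Overall yield = conversion (%) * selectivity (%) / 100
Conversion = 72.1%, Selectivity = 98.7%
Y = 72.1 * 98.7 / 100
= 71.1627 %

71.1627 %


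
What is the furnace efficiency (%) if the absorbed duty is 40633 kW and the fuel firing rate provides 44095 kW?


Furnace efficiency = Q_absorbed / Q_fuel * 100
= 40633 / 44095 * 100 = 92.15

92.15 %


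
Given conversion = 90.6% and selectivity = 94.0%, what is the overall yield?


Overall yield = conversion (%) * selectivity (%) / 100
Conversion = 90.6%, Selectivity = 94.0%
Y = 90.6 * 94.0 / 100
= 85.164 %

85.164 %


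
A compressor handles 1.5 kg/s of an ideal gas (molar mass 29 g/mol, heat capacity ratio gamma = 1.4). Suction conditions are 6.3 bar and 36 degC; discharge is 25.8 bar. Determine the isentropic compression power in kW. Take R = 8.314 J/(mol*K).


Isentropic work: W = m*(gamma/(gamma-1))*(R*T1/MW)*((P2/P1)^((gamma-1)/gamma) - 1)
T1 = 36 + 273.15 = 309.15 K
Pressure ratio = 25.8 / 6.3 = 4.09524
Exponent = (1.4 - 1)/1.4 = 0.285714
(P2/P1)^exp - 1 = 4.09524^0.285714 - 1 = 0.496018
W = 1.5 * 1.4 / 0.4 * 8.314 * 309.15 / 29 * 0.496018 = 230.8

230.8 kW


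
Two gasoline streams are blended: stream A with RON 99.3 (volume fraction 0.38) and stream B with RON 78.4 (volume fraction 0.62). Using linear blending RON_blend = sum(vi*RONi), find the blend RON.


Linear blending: RON_blend = sum(vi * RONi)
Contribution 1: 0.38 * 99.3 = 37.734
Contribution 2: 0.62 * 78.4 = 48.608
RON_blend = 37.734 + 48.608 = 86.342

86.342


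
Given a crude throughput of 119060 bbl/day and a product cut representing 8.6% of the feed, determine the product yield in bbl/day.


Crude throughput = 119060 bbl/day
Fraction yield = 8.6%
yield = throughput * fraction / 100
yield = 119060 * 8.6 / 100 = 10239.16

10239.16 bbl/day


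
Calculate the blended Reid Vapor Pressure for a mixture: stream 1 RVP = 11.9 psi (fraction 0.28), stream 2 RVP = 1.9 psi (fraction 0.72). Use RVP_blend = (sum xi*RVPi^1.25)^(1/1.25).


Chevron index: RVP_blend = (sum xi*RVPi^1.25)^(1/1.25)
RVP^1.25 terms: 0.28 * 11.9^1.25 + 0.72 * 1.9^1.25 = 7.7947
RVP_blend = 7.7947^(1/1.25) = 5.169

5.169 psi


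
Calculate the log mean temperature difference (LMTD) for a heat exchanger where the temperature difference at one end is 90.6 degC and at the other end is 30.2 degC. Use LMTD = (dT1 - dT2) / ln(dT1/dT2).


LMTD = (dT1 - dT2) / ln(dT1/dT2)
= (90.6 - 30.2) / ln(90.6 / 30.2) = 60.4 / 1.09861 = 54.98

54.98 degC


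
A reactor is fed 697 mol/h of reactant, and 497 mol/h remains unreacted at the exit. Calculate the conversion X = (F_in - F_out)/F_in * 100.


X = (F_in - F_out) / F_in * 100
Moles reacted = 697 - 497 = 200
X = 200 / 697 * 100
= 0.2869 * 100
= 28.69 %

28.69 %
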